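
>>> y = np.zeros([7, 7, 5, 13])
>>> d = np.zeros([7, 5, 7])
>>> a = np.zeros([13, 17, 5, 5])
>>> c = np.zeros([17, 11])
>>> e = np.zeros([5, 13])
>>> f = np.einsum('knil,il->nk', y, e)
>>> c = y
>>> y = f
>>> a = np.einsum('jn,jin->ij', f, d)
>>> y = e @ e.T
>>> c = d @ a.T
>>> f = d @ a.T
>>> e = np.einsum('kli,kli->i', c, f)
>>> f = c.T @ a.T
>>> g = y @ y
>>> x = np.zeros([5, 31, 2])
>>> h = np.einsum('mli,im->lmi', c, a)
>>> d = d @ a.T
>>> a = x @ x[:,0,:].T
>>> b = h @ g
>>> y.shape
(5, 5)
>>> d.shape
(7, 5, 5)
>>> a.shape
(5, 31, 5)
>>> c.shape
(7, 5, 5)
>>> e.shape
(5,)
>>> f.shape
(5, 5, 5)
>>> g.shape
(5, 5)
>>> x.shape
(5, 31, 2)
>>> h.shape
(5, 7, 5)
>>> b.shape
(5, 7, 5)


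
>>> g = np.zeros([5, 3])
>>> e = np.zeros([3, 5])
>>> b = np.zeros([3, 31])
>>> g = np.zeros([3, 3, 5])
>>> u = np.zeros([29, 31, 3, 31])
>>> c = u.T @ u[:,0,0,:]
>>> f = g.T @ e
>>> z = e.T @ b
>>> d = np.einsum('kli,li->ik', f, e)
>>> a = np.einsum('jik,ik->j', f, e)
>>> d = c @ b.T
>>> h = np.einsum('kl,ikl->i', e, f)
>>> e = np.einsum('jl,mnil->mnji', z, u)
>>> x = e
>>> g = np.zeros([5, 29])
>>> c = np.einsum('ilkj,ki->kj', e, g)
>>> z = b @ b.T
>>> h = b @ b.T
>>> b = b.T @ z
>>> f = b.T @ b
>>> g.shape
(5, 29)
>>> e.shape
(29, 31, 5, 3)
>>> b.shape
(31, 3)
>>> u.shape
(29, 31, 3, 31)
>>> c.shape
(5, 3)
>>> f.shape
(3, 3)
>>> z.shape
(3, 3)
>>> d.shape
(31, 3, 31, 3)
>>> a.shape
(5,)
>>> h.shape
(3, 3)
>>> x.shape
(29, 31, 5, 3)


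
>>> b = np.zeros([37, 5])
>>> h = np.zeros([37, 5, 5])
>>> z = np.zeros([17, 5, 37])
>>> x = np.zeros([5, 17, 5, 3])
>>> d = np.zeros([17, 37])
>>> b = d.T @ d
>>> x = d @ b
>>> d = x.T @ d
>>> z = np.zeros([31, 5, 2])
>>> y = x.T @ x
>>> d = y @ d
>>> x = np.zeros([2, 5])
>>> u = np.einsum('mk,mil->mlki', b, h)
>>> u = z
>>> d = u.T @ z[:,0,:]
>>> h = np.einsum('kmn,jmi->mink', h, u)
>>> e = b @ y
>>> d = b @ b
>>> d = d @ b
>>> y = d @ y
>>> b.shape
(37, 37)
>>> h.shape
(5, 2, 5, 37)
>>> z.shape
(31, 5, 2)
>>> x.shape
(2, 5)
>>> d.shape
(37, 37)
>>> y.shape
(37, 37)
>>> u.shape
(31, 5, 2)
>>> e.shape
(37, 37)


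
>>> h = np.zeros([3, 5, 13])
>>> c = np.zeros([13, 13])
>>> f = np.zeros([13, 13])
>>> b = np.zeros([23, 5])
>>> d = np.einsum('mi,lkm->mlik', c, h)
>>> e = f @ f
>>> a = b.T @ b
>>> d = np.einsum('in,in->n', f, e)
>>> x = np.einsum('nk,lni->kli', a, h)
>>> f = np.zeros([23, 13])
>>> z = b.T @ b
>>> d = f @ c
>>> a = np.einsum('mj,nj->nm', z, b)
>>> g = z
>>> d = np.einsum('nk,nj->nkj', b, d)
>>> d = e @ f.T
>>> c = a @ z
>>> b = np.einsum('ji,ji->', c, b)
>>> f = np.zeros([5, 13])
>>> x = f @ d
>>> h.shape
(3, 5, 13)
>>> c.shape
(23, 5)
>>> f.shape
(5, 13)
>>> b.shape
()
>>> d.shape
(13, 23)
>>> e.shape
(13, 13)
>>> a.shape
(23, 5)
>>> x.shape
(5, 23)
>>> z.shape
(5, 5)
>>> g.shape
(5, 5)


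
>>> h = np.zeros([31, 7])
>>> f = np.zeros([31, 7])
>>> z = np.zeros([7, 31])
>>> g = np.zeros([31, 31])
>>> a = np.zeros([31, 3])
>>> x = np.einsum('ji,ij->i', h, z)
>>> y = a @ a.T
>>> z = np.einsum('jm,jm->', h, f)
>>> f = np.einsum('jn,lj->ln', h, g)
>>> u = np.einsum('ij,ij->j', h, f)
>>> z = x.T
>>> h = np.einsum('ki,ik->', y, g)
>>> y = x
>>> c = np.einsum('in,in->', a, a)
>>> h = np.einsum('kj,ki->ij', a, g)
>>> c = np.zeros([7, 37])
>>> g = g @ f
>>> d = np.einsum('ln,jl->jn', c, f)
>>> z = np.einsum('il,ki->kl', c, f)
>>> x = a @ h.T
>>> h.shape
(31, 3)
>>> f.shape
(31, 7)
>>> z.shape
(31, 37)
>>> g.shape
(31, 7)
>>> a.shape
(31, 3)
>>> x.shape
(31, 31)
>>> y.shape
(7,)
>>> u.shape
(7,)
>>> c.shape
(7, 37)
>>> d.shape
(31, 37)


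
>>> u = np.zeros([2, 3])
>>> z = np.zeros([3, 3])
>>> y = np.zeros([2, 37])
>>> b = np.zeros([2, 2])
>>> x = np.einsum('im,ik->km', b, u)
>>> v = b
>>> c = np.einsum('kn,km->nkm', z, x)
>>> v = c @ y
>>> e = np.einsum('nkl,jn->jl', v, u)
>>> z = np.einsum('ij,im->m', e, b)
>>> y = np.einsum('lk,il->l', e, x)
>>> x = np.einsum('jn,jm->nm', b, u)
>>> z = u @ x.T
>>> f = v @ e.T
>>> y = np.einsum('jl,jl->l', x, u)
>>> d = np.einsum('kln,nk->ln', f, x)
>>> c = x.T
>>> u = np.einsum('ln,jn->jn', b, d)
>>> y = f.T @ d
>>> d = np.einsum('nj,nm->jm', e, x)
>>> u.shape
(3, 2)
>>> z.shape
(2, 2)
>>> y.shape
(2, 3, 2)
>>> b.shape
(2, 2)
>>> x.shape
(2, 3)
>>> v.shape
(3, 3, 37)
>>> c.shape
(3, 2)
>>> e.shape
(2, 37)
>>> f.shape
(3, 3, 2)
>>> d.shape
(37, 3)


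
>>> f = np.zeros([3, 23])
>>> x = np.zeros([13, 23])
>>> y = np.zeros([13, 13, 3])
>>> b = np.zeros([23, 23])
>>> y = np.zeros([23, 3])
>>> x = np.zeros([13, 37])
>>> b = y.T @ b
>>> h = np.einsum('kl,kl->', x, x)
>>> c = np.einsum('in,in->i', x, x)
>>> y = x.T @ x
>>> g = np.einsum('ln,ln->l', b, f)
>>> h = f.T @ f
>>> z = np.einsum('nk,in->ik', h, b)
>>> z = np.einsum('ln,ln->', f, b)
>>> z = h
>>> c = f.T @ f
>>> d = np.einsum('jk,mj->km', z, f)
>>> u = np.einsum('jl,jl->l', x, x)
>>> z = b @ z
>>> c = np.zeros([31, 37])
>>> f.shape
(3, 23)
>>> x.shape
(13, 37)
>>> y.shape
(37, 37)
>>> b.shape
(3, 23)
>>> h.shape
(23, 23)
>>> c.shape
(31, 37)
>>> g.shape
(3,)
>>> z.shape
(3, 23)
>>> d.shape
(23, 3)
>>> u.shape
(37,)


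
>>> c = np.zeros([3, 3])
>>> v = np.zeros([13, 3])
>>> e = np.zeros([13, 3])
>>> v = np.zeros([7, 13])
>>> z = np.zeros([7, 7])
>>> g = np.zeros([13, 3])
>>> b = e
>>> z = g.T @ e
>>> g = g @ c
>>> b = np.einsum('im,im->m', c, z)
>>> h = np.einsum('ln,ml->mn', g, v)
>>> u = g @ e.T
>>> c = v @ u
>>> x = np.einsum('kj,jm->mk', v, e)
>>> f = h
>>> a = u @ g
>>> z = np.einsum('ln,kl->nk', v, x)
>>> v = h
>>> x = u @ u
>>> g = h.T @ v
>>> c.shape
(7, 13)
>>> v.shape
(7, 3)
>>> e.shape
(13, 3)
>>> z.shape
(13, 3)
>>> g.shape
(3, 3)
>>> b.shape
(3,)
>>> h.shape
(7, 3)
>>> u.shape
(13, 13)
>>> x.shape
(13, 13)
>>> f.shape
(7, 3)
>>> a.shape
(13, 3)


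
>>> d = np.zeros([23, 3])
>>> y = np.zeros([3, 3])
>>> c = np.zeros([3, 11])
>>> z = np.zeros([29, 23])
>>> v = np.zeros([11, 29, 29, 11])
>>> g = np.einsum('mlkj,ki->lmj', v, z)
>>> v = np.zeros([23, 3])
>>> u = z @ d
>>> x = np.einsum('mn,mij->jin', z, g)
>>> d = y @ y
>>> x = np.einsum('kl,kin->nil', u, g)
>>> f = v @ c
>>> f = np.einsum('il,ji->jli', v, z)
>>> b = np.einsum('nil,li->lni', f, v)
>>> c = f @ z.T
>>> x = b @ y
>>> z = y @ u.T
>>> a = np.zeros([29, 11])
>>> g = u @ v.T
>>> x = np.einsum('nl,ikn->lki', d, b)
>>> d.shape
(3, 3)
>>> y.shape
(3, 3)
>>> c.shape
(29, 3, 29)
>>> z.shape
(3, 29)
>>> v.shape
(23, 3)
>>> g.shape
(29, 23)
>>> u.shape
(29, 3)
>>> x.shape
(3, 29, 23)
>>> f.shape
(29, 3, 23)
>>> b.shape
(23, 29, 3)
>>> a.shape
(29, 11)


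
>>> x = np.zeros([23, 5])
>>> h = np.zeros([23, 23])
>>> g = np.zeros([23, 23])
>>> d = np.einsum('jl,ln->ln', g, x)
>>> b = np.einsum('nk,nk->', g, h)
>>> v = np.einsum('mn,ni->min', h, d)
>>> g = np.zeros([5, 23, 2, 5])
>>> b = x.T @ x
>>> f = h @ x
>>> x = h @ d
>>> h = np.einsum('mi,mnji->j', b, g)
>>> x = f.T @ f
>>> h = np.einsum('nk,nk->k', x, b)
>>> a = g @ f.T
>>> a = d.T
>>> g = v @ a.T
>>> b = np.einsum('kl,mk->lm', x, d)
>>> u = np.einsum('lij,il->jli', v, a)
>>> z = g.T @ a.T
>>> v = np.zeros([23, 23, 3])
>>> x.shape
(5, 5)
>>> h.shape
(5,)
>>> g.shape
(23, 5, 5)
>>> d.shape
(23, 5)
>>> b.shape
(5, 23)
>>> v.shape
(23, 23, 3)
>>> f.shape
(23, 5)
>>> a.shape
(5, 23)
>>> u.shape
(23, 23, 5)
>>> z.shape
(5, 5, 5)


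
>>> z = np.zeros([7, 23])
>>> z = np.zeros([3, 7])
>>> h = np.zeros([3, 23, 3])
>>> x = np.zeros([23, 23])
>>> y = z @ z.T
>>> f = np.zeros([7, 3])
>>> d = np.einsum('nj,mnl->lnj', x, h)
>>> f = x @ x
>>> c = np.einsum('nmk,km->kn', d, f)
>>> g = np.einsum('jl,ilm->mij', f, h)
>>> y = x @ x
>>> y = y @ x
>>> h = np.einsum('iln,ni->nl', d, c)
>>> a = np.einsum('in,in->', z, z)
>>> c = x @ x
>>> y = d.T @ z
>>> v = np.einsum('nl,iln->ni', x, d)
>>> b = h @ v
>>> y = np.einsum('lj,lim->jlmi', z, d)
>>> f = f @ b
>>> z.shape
(3, 7)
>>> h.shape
(23, 23)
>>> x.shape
(23, 23)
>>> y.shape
(7, 3, 23, 23)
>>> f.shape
(23, 3)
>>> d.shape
(3, 23, 23)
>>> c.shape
(23, 23)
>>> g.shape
(3, 3, 23)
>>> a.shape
()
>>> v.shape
(23, 3)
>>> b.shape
(23, 3)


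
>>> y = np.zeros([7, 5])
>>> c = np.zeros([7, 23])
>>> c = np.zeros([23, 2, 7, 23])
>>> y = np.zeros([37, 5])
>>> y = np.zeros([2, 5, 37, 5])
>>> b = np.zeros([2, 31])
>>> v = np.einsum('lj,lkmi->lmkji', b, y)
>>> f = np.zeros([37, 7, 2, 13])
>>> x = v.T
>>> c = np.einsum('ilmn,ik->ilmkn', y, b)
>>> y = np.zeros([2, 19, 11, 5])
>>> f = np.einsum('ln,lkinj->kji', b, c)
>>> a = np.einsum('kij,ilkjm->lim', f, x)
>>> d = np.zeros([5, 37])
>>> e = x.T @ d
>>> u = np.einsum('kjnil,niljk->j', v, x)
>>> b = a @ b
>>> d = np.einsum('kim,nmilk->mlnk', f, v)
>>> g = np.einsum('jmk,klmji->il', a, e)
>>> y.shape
(2, 19, 11, 5)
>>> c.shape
(2, 5, 37, 31, 5)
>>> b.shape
(31, 5, 31)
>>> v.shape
(2, 37, 5, 31, 5)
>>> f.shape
(5, 5, 37)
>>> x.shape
(5, 31, 5, 37, 2)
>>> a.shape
(31, 5, 2)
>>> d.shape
(37, 31, 2, 5)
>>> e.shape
(2, 37, 5, 31, 37)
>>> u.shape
(37,)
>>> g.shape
(37, 37)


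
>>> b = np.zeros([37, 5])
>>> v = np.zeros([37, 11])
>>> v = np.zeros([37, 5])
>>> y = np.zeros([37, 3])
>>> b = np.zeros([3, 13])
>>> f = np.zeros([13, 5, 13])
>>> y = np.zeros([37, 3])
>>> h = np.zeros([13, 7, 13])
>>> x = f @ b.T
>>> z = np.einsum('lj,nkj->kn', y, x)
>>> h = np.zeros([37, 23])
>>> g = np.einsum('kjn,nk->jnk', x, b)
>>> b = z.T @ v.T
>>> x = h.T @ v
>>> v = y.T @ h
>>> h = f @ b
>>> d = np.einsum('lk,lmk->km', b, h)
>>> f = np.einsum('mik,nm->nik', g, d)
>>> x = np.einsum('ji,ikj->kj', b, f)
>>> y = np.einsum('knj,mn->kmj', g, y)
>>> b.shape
(13, 37)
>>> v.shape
(3, 23)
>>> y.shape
(5, 37, 13)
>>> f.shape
(37, 3, 13)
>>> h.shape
(13, 5, 37)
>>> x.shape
(3, 13)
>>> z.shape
(5, 13)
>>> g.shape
(5, 3, 13)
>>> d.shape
(37, 5)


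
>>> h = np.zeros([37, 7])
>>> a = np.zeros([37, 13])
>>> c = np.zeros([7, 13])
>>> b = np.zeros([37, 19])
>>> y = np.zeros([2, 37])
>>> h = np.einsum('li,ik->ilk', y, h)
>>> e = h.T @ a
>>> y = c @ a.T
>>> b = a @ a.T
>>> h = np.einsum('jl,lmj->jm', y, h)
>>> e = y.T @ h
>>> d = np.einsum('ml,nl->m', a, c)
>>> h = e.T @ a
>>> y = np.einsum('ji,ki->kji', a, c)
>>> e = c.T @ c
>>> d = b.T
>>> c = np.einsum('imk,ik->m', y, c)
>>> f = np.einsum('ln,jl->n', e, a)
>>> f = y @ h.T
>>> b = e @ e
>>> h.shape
(2, 13)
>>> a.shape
(37, 13)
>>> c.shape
(37,)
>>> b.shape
(13, 13)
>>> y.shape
(7, 37, 13)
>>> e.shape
(13, 13)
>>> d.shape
(37, 37)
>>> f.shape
(7, 37, 2)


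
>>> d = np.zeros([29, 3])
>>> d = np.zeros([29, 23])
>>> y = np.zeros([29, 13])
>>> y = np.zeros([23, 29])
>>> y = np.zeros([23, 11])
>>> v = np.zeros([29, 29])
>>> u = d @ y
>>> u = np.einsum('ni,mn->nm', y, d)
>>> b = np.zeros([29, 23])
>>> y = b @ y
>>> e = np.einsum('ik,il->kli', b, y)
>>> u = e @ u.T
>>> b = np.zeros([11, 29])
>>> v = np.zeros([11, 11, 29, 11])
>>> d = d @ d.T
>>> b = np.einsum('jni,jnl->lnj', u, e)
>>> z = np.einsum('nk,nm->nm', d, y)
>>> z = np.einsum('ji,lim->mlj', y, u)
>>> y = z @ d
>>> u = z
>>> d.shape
(29, 29)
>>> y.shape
(23, 23, 29)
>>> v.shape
(11, 11, 29, 11)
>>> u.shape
(23, 23, 29)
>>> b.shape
(29, 11, 23)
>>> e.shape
(23, 11, 29)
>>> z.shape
(23, 23, 29)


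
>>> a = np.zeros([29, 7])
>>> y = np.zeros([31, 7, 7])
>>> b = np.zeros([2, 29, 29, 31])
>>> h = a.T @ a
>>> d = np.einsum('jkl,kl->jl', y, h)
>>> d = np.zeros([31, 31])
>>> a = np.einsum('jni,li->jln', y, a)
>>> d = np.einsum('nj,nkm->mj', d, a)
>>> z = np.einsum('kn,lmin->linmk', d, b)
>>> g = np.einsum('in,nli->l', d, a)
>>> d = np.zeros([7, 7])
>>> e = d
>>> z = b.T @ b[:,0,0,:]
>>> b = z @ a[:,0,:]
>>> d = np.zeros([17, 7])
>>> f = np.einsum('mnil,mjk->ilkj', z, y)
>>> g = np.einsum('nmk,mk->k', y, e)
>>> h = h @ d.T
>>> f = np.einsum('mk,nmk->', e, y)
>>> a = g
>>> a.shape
(7,)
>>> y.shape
(31, 7, 7)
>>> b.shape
(31, 29, 29, 7)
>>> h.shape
(7, 17)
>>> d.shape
(17, 7)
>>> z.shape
(31, 29, 29, 31)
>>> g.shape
(7,)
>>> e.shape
(7, 7)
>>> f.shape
()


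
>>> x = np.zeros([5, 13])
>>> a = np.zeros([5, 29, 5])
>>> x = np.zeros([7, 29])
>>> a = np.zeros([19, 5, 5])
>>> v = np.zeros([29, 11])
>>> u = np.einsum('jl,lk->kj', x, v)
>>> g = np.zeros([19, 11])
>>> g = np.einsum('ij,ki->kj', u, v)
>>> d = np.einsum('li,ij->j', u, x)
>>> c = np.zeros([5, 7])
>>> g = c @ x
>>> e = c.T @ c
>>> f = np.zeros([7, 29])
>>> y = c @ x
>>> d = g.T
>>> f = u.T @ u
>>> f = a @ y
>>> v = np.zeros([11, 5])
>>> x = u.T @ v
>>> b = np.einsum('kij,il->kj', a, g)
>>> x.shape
(7, 5)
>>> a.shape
(19, 5, 5)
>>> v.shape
(11, 5)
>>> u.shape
(11, 7)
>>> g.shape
(5, 29)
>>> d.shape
(29, 5)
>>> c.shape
(5, 7)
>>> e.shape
(7, 7)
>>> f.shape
(19, 5, 29)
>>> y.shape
(5, 29)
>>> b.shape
(19, 5)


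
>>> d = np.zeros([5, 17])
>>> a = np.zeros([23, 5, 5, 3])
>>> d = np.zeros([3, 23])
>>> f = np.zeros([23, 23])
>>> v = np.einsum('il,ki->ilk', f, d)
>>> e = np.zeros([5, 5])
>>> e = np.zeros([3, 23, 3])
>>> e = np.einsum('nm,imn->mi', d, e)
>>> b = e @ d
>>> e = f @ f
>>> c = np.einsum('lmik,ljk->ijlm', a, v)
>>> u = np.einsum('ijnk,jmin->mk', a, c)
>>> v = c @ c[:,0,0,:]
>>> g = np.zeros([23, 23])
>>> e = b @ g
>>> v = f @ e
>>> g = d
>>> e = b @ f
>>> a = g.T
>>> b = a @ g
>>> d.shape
(3, 23)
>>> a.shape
(23, 3)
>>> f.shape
(23, 23)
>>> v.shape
(23, 23)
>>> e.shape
(23, 23)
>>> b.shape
(23, 23)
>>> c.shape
(5, 23, 23, 5)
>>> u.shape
(23, 3)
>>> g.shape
(3, 23)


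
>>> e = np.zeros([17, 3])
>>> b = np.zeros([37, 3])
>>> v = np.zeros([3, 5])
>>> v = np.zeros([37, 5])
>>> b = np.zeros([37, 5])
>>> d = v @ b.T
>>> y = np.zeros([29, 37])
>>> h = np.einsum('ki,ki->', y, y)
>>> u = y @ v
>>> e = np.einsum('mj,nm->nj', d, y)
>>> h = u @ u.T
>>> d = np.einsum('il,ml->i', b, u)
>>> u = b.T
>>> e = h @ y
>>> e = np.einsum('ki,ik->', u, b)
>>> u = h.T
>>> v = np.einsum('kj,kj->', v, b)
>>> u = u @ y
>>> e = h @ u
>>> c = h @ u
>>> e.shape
(29, 37)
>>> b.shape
(37, 5)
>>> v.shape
()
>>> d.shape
(37,)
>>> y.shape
(29, 37)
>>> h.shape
(29, 29)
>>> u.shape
(29, 37)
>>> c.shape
(29, 37)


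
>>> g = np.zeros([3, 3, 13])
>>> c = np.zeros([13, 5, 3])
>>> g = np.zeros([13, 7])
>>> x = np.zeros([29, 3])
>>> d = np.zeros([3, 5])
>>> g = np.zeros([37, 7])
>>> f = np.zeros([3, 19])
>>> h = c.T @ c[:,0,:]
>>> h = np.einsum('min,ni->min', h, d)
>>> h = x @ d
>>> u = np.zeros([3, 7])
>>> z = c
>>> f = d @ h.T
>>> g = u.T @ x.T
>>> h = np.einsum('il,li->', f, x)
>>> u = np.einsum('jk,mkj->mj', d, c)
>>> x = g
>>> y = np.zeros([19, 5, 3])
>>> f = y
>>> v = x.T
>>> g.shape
(7, 29)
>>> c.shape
(13, 5, 3)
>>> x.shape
(7, 29)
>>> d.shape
(3, 5)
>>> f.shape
(19, 5, 3)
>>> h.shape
()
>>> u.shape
(13, 3)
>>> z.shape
(13, 5, 3)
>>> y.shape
(19, 5, 3)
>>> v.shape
(29, 7)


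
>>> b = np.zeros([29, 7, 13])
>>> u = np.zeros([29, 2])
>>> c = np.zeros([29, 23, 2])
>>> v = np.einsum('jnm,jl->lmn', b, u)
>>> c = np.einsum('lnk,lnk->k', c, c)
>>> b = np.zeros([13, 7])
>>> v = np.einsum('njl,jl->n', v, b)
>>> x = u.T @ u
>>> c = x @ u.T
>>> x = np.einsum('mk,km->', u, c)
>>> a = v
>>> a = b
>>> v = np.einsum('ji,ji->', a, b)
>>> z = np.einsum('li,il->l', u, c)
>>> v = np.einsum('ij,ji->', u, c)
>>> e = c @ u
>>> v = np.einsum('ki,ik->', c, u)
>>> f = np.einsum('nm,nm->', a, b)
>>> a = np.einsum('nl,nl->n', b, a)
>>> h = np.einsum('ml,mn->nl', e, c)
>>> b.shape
(13, 7)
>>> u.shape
(29, 2)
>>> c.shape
(2, 29)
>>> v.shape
()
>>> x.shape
()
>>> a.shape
(13,)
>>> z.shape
(29,)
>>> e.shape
(2, 2)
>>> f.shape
()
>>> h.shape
(29, 2)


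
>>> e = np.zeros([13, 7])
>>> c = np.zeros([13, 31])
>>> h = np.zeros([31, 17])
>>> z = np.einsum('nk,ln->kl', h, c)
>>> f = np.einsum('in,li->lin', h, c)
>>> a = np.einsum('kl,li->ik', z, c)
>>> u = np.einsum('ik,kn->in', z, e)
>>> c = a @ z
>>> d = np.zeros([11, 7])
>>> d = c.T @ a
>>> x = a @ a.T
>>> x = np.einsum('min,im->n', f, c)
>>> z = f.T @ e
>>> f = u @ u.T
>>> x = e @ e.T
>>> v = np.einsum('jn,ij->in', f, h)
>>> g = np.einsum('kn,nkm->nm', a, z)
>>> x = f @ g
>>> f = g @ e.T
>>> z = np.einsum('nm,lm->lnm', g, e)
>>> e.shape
(13, 7)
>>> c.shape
(31, 13)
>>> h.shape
(31, 17)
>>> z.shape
(13, 17, 7)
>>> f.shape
(17, 13)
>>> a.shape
(31, 17)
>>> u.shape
(17, 7)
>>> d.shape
(13, 17)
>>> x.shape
(17, 7)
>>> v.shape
(31, 17)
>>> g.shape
(17, 7)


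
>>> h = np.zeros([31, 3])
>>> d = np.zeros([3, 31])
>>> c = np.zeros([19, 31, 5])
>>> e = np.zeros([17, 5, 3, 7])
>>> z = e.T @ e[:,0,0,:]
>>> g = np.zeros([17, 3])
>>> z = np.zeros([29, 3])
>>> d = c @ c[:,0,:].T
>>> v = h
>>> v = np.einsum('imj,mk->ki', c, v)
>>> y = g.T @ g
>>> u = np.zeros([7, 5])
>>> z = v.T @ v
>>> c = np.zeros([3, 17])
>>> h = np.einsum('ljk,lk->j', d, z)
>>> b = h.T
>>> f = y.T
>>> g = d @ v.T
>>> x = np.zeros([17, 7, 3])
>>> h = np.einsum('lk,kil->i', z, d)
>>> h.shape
(31,)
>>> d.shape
(19, 31, 19)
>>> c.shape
(3, 17)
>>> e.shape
(17, 5, 3, 7)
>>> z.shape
(19, 19)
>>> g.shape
(19, 31, 3)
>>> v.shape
(3, 19)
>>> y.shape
(3, 3)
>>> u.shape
(7, 5)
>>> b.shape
(31,)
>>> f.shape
(3, 3)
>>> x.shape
(17, 7, 3)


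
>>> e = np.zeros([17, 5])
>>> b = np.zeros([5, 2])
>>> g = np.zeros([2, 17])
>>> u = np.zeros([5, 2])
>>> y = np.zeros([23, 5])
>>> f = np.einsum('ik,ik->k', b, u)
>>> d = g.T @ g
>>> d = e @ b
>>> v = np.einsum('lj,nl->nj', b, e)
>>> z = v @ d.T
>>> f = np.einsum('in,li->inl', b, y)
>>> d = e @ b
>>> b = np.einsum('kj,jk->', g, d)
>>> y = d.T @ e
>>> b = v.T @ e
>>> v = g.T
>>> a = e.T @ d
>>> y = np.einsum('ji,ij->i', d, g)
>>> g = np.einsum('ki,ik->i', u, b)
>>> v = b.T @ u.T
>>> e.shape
(17, 5)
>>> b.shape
(2, 5)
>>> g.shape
(2,)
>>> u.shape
(5, 2)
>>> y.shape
(2,)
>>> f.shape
(5, 2, 23)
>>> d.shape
(17, 2)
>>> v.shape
(5, 5)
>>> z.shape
(17, 17)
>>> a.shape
(5, 2)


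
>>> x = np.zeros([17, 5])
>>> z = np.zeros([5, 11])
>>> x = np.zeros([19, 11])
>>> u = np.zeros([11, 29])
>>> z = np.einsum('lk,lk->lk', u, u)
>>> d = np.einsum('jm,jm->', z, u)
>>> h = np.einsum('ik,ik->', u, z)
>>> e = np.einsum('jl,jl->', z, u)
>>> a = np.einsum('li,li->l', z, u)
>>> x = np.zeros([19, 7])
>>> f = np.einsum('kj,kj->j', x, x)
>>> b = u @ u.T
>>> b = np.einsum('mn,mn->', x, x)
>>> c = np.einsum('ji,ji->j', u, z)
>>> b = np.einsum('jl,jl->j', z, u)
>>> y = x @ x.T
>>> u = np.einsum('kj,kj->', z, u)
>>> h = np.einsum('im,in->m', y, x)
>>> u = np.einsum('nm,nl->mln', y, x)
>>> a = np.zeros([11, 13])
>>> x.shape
(19, 7)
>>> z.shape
(11, 29)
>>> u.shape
(19, 7, 19)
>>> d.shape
()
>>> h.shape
(19,)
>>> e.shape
()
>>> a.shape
(11, 13)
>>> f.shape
(7,)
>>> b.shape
(11,)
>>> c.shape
(11,)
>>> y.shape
(19, 19)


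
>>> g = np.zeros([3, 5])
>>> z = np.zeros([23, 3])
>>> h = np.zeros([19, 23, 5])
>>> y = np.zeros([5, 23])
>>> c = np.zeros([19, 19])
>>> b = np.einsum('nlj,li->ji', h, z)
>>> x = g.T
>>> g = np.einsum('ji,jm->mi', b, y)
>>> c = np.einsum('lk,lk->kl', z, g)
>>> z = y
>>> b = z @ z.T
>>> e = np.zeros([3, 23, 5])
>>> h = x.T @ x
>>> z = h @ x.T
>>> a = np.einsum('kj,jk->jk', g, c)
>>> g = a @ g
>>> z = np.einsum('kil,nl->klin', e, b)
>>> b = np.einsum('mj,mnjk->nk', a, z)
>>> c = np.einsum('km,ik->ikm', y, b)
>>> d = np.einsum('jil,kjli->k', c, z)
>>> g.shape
(3, 3)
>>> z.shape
(3, 5, 23, 5)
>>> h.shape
(3, 3)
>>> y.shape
(5, 23)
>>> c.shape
(5, 5, 23)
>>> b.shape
(5, 5)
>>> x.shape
(5, 3)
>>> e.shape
(3, 23, 5)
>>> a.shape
(3, 23)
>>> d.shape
(3,)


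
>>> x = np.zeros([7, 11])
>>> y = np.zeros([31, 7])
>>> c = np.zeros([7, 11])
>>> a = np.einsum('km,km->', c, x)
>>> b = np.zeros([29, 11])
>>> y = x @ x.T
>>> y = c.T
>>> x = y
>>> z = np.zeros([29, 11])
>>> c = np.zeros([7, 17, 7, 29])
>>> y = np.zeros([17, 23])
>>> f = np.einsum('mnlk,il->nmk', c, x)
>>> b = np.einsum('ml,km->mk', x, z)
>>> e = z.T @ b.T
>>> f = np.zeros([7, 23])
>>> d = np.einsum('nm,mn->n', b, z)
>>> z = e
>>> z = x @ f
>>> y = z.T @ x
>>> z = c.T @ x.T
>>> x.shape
(11, 7)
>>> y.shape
(23, 7)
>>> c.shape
(7, 17, 7, 29)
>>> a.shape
()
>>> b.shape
(11, 29)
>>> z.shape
(29, 7, 17, 11)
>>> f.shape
(7, 23)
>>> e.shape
(11, 11)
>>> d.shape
(11,)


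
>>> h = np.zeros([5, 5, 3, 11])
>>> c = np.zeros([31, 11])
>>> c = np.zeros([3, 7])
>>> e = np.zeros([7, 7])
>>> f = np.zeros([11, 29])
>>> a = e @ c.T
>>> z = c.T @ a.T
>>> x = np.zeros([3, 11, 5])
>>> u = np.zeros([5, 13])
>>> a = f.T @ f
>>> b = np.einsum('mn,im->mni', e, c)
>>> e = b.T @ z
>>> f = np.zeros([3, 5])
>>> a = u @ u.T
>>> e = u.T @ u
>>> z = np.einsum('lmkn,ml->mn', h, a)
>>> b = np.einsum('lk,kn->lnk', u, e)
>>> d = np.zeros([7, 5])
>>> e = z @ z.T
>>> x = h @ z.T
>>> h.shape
(5, 5, 3, 11)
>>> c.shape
(3, 7)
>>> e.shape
(5, 5)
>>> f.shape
(3, 5)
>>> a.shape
(5, 5)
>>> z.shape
(5, 11)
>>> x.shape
(5, 5, 3, 5)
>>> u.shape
(5, 13)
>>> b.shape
(5, 13, 13)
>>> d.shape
(7, 5)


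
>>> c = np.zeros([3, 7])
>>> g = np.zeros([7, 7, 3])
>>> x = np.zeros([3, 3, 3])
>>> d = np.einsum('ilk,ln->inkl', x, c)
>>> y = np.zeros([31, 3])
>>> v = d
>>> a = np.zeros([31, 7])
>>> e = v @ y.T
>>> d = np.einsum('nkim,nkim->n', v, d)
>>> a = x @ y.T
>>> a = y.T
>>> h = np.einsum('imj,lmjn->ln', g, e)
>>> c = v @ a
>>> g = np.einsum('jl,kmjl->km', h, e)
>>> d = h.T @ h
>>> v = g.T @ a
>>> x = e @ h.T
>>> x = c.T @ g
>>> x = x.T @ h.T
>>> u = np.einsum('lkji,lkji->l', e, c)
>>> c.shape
(3, 7, 3, 31)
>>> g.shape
(3, 7)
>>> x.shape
(7, 7, 3, 3)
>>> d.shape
(31, 31)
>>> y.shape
(31, 3)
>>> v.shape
(7, 31)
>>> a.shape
(3, 31)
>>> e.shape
(3, 7, 3, 31)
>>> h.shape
(3, 31)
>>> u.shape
(3,)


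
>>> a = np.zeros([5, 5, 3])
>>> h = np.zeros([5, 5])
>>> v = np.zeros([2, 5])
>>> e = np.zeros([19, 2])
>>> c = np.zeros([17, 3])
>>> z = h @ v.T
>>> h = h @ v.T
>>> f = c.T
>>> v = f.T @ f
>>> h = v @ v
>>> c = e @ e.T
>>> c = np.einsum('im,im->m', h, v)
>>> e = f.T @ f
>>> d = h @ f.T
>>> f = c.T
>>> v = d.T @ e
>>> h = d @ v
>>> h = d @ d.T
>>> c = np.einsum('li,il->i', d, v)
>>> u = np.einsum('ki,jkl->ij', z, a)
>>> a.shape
(5, 5, 3)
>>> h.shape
(17, 17)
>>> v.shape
(3, 17)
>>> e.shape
(17, 17)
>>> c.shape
(3,)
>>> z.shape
(5, 2)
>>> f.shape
(17,)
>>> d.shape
(17, 3)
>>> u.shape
(2, 5)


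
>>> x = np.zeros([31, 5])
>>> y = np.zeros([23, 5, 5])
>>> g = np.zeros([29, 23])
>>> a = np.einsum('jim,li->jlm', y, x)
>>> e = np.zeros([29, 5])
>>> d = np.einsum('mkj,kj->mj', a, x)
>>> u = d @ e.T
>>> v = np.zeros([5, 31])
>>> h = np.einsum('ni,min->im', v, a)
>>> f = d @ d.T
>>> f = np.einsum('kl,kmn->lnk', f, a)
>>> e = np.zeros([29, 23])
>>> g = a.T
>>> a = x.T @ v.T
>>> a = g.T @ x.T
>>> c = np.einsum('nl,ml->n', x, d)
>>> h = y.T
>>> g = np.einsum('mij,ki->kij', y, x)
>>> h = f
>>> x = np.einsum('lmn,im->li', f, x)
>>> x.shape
(23, 31)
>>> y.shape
(23, 5, 5)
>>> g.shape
(31, 5, 5)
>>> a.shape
(23, 31, 31)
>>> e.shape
(29, 23)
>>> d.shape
(23, 5)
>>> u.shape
(23, 29)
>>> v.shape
(5, 31)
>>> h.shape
(23, 5, 23)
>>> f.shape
(23, 5, 23)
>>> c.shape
(31,)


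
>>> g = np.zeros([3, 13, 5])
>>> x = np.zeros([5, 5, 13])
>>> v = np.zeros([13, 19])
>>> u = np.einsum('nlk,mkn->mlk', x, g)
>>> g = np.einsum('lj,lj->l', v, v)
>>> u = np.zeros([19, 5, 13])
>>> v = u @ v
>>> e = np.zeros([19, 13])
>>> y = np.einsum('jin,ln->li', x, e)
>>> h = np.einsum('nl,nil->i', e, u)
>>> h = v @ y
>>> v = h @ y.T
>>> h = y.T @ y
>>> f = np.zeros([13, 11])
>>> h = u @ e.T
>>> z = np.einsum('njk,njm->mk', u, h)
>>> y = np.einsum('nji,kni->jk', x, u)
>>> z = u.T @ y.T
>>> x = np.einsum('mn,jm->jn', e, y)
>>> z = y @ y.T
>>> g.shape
(13,)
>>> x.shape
(5, 13)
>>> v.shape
(19, 5, 19)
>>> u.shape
(19, 5, 13)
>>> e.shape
(19, 13)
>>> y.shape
(5, 19)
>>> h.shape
(19, 5, 19)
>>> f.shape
(13, 11)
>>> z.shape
(5, 5)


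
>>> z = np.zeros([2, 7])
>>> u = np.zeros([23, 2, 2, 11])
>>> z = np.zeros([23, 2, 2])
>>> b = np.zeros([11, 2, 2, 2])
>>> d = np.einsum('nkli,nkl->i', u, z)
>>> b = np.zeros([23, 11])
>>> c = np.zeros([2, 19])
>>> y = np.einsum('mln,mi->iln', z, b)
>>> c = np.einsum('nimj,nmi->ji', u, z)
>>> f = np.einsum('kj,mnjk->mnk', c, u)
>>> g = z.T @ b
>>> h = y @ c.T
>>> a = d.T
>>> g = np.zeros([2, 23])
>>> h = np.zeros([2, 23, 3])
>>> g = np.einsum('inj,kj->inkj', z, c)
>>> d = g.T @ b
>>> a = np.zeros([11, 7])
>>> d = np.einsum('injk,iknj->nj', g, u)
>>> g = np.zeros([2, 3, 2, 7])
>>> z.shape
(23, 2, 2)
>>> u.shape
(23, 2, 2, 11)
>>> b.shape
(23, 11)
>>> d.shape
(2, 11)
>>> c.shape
(11, 2)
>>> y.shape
(11, 2, 2)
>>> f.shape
(23, 2, 11)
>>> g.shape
(2, 3, 2, 7)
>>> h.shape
(2, 23, 3)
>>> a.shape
(11, 7)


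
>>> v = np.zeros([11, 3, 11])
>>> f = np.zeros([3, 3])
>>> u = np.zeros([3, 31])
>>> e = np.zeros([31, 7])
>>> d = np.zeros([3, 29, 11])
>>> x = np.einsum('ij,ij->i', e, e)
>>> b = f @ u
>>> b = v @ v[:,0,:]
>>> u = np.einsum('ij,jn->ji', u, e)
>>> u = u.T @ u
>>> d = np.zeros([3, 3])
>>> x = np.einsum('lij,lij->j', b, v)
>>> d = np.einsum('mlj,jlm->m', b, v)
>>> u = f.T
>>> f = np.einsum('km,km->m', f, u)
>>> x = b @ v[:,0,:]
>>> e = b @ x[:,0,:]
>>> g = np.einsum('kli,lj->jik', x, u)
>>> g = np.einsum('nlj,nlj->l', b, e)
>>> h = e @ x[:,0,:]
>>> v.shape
(11, 3, 11)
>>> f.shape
(3,)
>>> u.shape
(3, 3)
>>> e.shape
(11, 3, 11)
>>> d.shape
(11,)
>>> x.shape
(11, 3, 11)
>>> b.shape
(11, 3, 11)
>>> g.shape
(3,)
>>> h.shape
(11, 3, 11)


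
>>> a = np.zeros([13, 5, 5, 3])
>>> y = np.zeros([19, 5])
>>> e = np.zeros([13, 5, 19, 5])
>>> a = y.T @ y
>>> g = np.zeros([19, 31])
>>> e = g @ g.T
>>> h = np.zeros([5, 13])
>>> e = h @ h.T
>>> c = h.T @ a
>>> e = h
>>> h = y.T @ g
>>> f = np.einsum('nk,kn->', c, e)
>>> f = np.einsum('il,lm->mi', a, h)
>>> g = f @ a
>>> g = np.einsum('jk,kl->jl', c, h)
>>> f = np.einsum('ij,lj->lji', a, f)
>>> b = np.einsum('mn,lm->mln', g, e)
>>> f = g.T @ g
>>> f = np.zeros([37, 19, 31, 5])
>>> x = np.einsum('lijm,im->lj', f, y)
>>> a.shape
(5, 5)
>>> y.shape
(19, 5)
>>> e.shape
(5, 13)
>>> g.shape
(13, 31)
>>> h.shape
(5, 31)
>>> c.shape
(13, 5)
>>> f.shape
(37, 19, 31, 5)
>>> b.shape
(13, 5, 31)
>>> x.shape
(37, 31)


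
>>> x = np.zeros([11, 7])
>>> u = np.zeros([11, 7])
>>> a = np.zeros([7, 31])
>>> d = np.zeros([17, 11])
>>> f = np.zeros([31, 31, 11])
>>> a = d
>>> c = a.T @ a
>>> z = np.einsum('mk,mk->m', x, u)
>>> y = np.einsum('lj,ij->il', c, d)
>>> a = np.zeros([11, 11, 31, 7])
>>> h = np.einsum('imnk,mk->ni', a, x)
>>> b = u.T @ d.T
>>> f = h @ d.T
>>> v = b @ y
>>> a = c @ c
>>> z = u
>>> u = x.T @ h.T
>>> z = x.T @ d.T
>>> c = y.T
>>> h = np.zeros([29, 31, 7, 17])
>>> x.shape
(11, 7)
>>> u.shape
(7, 31)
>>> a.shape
(11, 11)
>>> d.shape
(17, 11)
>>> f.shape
(31, 17)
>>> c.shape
(11, 17)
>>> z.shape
(7, 17)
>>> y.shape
(17, 11)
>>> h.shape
(29, 31, 7, 17)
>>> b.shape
(7, 17)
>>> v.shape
(7, 11)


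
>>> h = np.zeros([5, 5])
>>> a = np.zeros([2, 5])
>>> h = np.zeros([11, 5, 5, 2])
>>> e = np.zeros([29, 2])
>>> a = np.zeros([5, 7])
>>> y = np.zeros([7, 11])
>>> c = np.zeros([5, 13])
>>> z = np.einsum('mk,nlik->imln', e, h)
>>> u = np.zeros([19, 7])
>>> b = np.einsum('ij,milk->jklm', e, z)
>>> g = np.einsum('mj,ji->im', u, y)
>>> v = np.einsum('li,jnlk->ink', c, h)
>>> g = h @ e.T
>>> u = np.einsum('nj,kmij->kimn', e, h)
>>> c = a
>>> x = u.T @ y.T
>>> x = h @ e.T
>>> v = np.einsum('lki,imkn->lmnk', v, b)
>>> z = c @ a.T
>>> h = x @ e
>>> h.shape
(11, 5, 5, 2)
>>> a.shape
(5, 7)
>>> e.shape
(29, 2)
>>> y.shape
(7, 11)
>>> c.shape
(5, 7)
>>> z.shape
(5, 5)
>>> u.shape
(11, 5, 5, 29)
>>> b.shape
(2, 11, 5, 5)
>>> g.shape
(11, 5, 5, 29)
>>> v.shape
(13, 11, 5, 5)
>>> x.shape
(11, 5, 5, 29)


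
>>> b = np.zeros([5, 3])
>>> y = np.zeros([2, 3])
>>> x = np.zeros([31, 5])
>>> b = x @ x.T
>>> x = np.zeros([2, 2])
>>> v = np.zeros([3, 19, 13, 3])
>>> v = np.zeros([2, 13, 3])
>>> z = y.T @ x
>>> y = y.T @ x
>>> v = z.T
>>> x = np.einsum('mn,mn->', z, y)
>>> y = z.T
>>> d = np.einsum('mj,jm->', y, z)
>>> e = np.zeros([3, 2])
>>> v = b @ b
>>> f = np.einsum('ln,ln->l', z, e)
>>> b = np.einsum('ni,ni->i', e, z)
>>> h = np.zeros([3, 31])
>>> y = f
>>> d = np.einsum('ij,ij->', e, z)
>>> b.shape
(2,)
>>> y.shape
(3,)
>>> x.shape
()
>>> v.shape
(31, 31)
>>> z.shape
(3, 2)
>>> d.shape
()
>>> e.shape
(3, 2)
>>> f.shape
(3,)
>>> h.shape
(3, 31)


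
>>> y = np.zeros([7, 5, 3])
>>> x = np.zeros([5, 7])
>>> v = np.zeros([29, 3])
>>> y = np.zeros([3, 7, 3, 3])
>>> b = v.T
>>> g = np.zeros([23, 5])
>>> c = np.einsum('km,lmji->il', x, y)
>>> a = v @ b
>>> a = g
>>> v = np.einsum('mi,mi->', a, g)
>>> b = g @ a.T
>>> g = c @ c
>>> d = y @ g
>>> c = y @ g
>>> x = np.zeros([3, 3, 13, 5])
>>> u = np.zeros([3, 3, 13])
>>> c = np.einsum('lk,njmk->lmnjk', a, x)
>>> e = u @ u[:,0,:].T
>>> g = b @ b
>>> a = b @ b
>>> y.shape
(3, 7, 3, 3)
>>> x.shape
(3, 3, 13, 5)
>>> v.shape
()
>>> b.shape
(23, 23)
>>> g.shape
(23, 23)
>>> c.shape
(23, 13, 3, 3, 5)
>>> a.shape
(23, 23)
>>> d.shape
(3, 7, 3, 3)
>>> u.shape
(3, 3, 13)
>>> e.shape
(3, 3, 3)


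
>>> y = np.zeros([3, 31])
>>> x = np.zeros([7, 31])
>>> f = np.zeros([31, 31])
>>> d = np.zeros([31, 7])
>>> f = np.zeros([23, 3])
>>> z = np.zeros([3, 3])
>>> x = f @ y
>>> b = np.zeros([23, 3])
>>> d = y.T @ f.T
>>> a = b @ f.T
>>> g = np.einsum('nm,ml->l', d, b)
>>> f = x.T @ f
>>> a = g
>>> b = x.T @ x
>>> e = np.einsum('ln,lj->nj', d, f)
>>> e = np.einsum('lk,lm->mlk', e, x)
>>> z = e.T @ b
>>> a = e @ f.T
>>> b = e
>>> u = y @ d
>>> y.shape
(3, 31)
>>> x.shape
(23, 31)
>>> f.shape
(31, 3)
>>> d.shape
(31, 23)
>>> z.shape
(3, 23, 31)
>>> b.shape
(31, 23, 3)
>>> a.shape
(31, 23, 31)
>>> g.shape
(3,)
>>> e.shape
(31, 23, 3)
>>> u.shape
(3, 23)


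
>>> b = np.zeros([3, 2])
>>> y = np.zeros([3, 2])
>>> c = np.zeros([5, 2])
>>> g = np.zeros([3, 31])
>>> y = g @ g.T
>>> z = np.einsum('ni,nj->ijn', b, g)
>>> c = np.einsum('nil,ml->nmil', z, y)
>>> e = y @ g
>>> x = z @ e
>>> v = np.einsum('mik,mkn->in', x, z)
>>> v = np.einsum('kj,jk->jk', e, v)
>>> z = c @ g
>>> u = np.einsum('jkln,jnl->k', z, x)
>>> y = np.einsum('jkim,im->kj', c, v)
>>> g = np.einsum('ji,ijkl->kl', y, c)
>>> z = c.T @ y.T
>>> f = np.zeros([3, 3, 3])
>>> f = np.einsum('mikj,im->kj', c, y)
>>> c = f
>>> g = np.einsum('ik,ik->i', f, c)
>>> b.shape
(3, 2)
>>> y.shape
(3, 2)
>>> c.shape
(31, 3)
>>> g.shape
(31,)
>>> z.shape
(3, 31, 3, 3)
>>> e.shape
(3, 31)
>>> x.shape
(2, 31, 31)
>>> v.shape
(31, 3)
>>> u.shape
(3,)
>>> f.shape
(31, 3)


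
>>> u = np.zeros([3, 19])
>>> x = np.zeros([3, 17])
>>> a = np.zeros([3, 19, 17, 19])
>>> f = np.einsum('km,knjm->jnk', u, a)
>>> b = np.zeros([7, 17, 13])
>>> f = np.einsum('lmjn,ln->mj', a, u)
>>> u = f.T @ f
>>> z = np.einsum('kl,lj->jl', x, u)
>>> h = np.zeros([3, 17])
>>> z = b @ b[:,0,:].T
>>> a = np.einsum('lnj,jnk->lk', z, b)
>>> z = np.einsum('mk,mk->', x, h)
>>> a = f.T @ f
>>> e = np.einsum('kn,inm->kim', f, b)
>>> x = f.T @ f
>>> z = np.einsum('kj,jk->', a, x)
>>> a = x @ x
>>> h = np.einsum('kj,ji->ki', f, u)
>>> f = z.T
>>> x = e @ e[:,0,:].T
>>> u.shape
(17, 17)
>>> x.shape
(19, 7, 19)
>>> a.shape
(17, 17)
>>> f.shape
()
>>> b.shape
(7, 17, 13)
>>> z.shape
()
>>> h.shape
(19, 17)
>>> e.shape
(19, 7, 13)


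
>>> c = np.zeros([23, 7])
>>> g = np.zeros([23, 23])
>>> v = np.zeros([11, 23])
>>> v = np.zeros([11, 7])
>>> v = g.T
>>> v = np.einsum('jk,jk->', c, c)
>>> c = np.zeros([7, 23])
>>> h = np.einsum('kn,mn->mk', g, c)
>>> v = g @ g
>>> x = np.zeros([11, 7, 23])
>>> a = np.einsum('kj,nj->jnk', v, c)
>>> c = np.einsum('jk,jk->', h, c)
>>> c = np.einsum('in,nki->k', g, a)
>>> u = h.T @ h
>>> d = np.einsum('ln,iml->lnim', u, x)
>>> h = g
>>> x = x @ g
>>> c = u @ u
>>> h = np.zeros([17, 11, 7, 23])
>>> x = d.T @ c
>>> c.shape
(23, 23)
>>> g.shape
(23, 23)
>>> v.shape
(23, 23)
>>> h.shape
(17, 11, 7, 23)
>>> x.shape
(7, 11, 23, 23)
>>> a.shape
(23, 7, 23)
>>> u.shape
(23, 23)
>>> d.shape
(23, 23, 11, 7)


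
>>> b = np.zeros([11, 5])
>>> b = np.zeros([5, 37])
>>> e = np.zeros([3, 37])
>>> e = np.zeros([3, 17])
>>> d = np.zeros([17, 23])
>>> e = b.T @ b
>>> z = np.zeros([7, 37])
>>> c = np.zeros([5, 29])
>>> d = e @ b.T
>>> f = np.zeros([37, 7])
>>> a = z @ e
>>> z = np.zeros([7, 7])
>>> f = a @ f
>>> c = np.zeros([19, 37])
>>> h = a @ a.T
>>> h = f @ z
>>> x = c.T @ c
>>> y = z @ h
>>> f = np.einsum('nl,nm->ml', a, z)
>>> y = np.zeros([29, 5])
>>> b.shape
(5, 37)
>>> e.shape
(37, 37)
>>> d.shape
(37, 5)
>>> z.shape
(7, 7)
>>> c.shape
(19, 37)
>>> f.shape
(7, 37)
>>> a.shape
(7, 37)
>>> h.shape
(7, 7)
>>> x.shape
(37, 37)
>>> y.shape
(29, 5)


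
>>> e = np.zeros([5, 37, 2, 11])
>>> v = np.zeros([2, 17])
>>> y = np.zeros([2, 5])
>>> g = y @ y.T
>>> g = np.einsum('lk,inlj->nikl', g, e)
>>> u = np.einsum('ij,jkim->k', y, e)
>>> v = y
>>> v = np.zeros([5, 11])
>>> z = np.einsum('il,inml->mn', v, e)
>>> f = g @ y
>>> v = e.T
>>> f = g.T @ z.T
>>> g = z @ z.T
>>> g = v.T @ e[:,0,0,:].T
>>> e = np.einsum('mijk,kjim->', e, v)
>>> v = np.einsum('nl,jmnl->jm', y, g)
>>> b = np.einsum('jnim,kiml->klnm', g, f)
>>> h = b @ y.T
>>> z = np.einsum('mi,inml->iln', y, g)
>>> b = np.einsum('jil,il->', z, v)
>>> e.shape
()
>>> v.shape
(5, 37)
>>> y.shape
(2, 5)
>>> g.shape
(5, 37, 2, 5)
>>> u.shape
(37,)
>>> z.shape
(5, 5, 37)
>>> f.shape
(2, 2, 5, 2)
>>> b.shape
()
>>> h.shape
(2, 2, 37, 2)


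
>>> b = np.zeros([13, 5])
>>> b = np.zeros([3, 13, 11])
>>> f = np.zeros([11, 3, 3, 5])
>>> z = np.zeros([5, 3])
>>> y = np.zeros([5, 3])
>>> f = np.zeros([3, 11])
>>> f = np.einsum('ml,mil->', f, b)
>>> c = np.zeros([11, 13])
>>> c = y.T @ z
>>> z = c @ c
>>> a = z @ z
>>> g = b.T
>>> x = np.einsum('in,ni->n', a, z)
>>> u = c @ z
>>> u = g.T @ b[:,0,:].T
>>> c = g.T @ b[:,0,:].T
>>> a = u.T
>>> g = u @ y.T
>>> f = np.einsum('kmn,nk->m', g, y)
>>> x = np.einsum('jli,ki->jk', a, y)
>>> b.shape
(3, 13, 11)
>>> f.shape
(13,)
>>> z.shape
(3, 3)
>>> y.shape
(5, 3)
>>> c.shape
(3, 13, 3)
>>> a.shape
(3, 13, 3)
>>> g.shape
(3, 13, 5)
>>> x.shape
(3, 5)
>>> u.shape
(3, 13, 3)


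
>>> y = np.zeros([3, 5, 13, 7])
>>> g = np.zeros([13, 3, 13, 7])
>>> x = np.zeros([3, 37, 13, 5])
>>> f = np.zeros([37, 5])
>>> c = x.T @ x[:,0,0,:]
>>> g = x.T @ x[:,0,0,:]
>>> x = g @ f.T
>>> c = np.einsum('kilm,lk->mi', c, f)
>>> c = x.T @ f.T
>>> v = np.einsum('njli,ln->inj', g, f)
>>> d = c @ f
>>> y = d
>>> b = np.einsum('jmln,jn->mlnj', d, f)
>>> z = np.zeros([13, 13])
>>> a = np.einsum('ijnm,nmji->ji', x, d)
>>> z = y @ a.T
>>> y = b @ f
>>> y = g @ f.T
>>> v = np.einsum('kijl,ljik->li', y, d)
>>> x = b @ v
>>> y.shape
(5, 13, 37, 37)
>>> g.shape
(5, 13, 37, 5)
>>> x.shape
(37, 13, 5, 13)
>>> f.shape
(37, 5)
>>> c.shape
(37, 37, 13, 37)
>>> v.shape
(37, 13)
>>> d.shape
(37, 37, 13, 5)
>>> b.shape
(37, 13, 5, 37)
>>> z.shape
(37, 37, 13, 13)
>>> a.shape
(13, 5)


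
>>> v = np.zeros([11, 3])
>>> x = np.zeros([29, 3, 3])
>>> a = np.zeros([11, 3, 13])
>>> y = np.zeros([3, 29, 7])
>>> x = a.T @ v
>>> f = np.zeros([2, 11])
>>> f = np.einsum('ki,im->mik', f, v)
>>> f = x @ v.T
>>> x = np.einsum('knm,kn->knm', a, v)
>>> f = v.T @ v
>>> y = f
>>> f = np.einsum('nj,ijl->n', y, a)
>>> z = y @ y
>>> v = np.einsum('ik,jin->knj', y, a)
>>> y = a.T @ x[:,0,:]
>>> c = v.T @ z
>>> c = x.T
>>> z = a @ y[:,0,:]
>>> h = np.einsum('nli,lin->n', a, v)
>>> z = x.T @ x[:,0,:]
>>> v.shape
(3, 13, 11)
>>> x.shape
(11, 3, 13)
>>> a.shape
(11, 3, 13)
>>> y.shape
(13, 3, 13)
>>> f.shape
(3,)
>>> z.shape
(13, 3, 13)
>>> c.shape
(13, 3, 11)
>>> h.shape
(11,)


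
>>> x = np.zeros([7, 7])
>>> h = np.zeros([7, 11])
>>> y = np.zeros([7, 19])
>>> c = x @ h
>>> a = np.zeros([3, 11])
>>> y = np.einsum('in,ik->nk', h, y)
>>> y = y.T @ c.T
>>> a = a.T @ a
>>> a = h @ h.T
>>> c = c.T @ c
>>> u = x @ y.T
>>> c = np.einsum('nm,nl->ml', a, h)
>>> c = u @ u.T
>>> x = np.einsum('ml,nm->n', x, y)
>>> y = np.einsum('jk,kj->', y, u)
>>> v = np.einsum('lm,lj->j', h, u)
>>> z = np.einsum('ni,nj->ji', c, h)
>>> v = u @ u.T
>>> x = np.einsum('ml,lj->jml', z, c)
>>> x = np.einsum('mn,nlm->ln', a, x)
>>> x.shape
(11, 7)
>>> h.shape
(7, 11)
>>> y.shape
()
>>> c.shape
(7, 7)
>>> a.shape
(7, 7)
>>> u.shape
(7, 19)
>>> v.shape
(7, 7)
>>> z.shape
(11, 7)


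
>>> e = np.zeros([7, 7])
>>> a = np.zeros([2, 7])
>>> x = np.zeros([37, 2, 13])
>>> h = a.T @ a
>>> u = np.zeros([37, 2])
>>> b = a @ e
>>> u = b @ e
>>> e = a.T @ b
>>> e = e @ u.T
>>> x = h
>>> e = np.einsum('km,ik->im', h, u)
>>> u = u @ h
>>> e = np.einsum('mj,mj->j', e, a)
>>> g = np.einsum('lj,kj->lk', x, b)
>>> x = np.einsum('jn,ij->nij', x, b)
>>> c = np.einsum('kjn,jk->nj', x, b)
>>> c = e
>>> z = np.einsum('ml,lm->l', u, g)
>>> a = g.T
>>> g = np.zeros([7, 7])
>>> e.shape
(7,)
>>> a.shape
(2, 7)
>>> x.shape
(7, 2, 7)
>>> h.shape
(7, 7)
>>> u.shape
(2, 7)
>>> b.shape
(2, 7)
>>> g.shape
(7, 7)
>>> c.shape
(7,)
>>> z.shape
(7,)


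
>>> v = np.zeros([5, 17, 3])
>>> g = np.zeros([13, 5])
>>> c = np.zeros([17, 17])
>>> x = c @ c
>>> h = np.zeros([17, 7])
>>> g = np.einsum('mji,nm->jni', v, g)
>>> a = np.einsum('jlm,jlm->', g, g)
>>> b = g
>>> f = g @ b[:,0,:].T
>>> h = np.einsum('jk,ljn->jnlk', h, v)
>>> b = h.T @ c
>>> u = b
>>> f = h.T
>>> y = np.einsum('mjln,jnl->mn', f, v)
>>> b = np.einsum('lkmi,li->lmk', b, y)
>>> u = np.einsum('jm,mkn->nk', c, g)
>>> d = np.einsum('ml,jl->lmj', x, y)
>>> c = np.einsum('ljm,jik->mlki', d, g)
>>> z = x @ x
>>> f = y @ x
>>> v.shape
(5, 17, 3)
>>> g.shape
(17, 13, 3)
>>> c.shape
(7, 17, 3, 13)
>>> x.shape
(17, 17)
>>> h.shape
(17, 3, 5, 7)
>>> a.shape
()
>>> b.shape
(7, 3, 5)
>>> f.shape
(7, 17)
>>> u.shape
(3, 13)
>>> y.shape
(7, 17)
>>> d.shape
(17, 17, 7)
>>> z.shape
(17, 17)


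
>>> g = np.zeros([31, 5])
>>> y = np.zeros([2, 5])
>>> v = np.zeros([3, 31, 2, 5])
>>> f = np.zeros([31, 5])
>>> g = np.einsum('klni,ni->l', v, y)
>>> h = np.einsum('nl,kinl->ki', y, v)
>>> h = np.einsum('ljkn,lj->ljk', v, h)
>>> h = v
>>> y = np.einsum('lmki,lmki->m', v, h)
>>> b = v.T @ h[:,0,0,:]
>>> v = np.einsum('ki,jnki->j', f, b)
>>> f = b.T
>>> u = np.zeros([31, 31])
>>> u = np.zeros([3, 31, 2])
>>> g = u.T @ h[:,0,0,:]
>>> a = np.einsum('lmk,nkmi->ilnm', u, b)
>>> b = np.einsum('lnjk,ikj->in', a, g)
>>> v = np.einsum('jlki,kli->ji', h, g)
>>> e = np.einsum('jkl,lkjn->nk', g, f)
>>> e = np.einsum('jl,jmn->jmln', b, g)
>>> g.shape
(2, 31, 5)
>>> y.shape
(31,)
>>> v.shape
(3, 5)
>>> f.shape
(5, 31, 2, 5)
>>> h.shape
(3, 31, 2, 5)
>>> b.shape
(2, 3)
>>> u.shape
(3, 31, 2)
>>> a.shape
(5, 3, 5, 31)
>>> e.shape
(2, 31, 3, 5)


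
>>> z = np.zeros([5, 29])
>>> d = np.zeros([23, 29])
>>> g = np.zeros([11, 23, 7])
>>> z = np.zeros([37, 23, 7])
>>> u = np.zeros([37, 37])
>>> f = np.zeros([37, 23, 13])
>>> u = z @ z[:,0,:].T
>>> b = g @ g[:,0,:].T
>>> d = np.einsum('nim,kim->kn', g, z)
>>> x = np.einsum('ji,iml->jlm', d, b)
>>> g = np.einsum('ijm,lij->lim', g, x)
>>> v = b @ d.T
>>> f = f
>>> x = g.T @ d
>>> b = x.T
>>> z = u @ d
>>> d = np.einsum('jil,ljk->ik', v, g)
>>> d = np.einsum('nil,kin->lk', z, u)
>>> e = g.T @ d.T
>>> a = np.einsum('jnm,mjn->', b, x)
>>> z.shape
(37, 23, 11)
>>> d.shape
(11, 37)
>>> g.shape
(37, 11, 7)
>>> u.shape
(37, 23, 37)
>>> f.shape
(37, 23, 13)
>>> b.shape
(11, 11, 7)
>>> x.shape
(7, 11, 11)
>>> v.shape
(11, 23, 37)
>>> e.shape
(7, 11, 11)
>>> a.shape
()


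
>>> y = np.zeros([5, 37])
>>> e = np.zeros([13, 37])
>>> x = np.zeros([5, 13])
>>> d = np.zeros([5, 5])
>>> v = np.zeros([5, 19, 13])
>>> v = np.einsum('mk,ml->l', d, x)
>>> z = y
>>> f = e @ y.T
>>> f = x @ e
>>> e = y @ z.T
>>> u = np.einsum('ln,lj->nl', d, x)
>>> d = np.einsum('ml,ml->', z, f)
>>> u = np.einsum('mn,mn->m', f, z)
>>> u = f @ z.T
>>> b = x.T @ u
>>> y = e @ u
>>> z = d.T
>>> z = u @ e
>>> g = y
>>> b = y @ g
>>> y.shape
(5, 5)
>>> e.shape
(5, 5)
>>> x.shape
(5, 13)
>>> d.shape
()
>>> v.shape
(13,)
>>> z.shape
(5, 5)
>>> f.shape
(5, 37)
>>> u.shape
(5, 5)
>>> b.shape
(5, 5)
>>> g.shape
(5, 5)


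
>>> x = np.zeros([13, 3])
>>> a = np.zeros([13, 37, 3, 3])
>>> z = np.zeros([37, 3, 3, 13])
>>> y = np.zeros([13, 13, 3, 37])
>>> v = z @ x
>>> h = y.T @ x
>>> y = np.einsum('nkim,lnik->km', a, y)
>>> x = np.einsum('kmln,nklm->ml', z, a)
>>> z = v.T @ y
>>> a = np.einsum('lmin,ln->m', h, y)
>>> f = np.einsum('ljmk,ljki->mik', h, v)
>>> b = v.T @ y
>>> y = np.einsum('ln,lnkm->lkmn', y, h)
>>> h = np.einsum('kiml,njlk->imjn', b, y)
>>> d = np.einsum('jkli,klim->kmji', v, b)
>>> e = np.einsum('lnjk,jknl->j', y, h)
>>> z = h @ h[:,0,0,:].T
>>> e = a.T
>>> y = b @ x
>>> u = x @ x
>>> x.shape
(3, 3)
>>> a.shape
(3,)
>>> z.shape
(3, 3, 13, 3)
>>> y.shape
(3, 3, 3, 3)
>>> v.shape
(37, 3, 3, 3)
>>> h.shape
(3, 3, 13, 37)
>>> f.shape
(13, 3, 3)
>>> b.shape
(3, 3, 3, 3)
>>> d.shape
(3, 3, 37, 3)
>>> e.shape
(3,)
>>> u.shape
(3, 3)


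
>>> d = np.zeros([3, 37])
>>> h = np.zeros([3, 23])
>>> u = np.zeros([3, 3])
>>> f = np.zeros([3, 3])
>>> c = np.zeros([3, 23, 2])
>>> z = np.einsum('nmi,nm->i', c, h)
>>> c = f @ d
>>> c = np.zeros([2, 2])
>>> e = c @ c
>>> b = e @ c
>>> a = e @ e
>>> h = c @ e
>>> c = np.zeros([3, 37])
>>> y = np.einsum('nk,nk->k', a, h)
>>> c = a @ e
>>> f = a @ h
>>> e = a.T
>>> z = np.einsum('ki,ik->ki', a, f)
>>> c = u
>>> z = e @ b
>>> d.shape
(3, 37)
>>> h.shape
(2, 2)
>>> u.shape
(3, 3)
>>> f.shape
(2, 2)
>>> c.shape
(3, 3)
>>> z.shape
(2, 2)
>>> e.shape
(2, 2)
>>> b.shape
(2, 2)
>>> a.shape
(2, 2)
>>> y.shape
(2,)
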